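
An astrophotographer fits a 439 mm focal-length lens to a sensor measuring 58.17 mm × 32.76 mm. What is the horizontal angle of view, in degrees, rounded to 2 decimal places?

7.58°

Angle of view α = 2·arctan(w/2f) with w = 58.17 mm and f = 439 mm.
w/2f = 0.06625; arctan(0.06625) ≈ 3.7905°, so α ≈ 7.5809°.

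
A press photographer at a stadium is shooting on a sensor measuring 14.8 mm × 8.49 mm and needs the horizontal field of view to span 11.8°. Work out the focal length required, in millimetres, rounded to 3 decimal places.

71.608 mm

From α = 2·arctan(w/2f) we get f = w / (2·tan(α/2)).
With w = 14.8 mm and α/2 = 5.9°, tan(α/2) ≈ 0.10334, so f ≈ 14.8 / 0.20668 ≈ 71.6083 mm.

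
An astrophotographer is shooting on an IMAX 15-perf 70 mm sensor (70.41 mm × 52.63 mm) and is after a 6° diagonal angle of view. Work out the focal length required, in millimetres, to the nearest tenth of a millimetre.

838.7 mm

Sensor diagonal = √(70.41² + 52.63²) = √7727.4850 ≈ 87.9061 mm.
From α = 2·arctan(d/2f) we get f = d / (2·tan(α/2)).
With d = 87.9061 mm and α/2 = 3°, tan(α/2) ≈ 0.05241, so f ≈ 87.9061 / 0.10482 ≈ 838.6743 mm.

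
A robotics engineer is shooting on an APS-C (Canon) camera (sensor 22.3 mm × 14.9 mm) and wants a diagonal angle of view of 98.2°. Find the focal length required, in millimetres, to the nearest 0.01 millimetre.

11.62 mm

Sensor diagonal = √(22.3² + 14.9²) = √719.3000 ≈ 26.8198 mm.
From α = 2·arctan(d/2f) we get f = d / (2·tan(α/2)).
With d = 26.8198 mm and α/2 = 49.1°, tan(α/2) ≈ 1.15443, so f ≈ 26.8198 / 2.30886 ≈ 11.6160 mm.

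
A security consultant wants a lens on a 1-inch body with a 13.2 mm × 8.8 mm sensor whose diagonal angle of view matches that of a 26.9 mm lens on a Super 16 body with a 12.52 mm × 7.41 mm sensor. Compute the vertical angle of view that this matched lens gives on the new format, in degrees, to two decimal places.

Sensor diagonal = √(12.52² + 7.41²) = √211.6585 ≈ 14.5485 mm.
Sensor diagonal = √(13.2² + 8.8²) = √251.6800 ≈ 15.8644 mm.
Equal diagonal AOV ⇒ f₂ = f₁ · 15.8644/14.5485 = 26.9 × 1.09045 ≈ 29.3332 mm.
Vertical AOV on the new format = 2·arctan(8.8 / (2 × 29.3332)) = 2·arctan(0.15000) ≈ 17.0616°.

17.06°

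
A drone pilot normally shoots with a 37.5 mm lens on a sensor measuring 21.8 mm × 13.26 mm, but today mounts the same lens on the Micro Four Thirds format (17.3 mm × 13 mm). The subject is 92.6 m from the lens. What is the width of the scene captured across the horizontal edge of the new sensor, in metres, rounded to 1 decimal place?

42.7 m

The focal length stays 37.5 mm; the relevant sensor dimension is now w = 17.3 mm. Object distance dₒ = 92.6 m = 92600 mm.
Thin-lens field width W = w·(dₒ − f)/f = 17.3 × (92600 − 37.5)/37.5 ≈ 42702.167 mm = 42.7022 m.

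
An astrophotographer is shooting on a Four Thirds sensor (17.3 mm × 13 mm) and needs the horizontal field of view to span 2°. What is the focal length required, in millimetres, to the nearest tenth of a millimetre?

From α = 2·arctan(w/2f) we get f = w / (2·tan(α/2)).
With w = 17.3 mm and α/2 = 1°, tan(α/2) ≈ 0.01746, so f ≈ 17.3 / 0.03491 ≈ 495.5582 mm.

495.6 mm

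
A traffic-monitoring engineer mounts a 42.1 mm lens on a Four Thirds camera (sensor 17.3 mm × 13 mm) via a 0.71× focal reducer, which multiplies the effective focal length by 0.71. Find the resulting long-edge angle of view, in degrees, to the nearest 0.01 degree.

Effective focal length f = 42.1 × 0.71 = 29.891 mm.
α = 2·arctan(17.3 / (2 × 29.891)) = 2·arctan(0.28938) ≈ 32.2793°.

32.28°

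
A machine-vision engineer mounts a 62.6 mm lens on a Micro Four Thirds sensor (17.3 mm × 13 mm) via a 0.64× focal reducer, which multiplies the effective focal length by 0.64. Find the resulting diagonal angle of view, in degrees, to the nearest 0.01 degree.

Effective focal length f = 62.6 × 0.64 = 40.064 mm.
Sensor diagonal = √(17.3² + 13²) = √468.2900 ≈ 21.6400 mm.
α = 2·arctan(21.640 / (2 × 40.064)) = 2·arctan(0.27007) ≈ 30.2264°.

30.23°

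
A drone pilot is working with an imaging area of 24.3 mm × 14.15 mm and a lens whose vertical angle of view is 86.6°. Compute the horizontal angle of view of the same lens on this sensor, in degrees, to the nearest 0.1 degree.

116.6°

From the vertical AOV: f = 14.15 / (2·tan(43.3°)) = 14.15 / 1.88470 ≈ 7.5078 mm.
Horizontal AOV = 2·arctan(24.3 / (2 × 7.5078)) = 2·arctan(1.61832) ≈ 116.5740°.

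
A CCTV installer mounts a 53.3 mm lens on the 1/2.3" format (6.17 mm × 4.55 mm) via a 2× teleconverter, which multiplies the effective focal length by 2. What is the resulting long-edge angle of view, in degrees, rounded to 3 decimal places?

3.315°

Effective focal length f = 53.3 × 2 = 106.6 mm.
α = 2·arctan(6.17 / (2 × 106.6)) = 2·arctan(0.02894) ≈ 3.3154°.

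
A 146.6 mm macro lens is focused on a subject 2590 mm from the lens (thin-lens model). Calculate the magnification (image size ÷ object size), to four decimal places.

Thin lens: 1/f = 1/dₒ + 1/dᵢ → 1/dᵢ = 1/146.6 − 1/2590 = 0.0064352 mm⁻¹, so dᵢ ≈ 155.3958 mm.
Magnification m = dᵢ/dₒ = 155.3958/2590 ≈ 0.06000.

0.0600×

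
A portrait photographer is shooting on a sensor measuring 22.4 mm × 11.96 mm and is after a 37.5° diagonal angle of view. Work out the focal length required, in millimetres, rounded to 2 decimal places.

37.40 mm

Sensor diagonal = √(22.4² + 11.96²) = √644.8016 ≈ 25.3929 mm.
From α = 2·arctan(d/2f) we get f = d / (2·tan(α/2)).
With d = 25.3929 mm and α/2 = 18.75°, tan(α/2) ≈ 0.33945, so f ≈ 25.3929 / 0.67891 ≈ 37.4026 mm.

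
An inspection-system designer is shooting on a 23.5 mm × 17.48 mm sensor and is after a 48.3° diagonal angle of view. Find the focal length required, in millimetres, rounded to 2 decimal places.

32.66 mm

Sensor diagonal = √(23.5² + 17.48²) = √857.8004 ≈ 29.2882 mm.
From α = 2·arctan(d/2f) we get f = d / (2·tan(α/2)).
With d = 29.2882 mm and α/2 = 24.15°, tan(α/2) ≈ 0.44837, so f ≈ 29.2882 / 0.89674 ≈ 32.6608 mm.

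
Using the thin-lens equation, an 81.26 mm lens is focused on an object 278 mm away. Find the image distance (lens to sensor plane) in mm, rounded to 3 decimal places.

114.823 mm

1/dᵢ = 1/f − 1/dₒ = 1/81.26 − 1/278 = 0.0087091 mm⁻¹.
dᵢ = 1/0.0087091 ≈ 114.8230 mm.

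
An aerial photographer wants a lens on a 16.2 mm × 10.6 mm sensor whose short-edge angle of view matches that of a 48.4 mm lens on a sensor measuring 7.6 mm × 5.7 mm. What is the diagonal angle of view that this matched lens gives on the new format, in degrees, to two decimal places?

12.28°

Equal short-edge AOV ⇒ f₂ = f₁ · 10.6/5.7 = 48.4 × 1.85965 ≈ 90.0070 mm.
Sensor diagonal = √(16.2² + 10.6²) = √374.8000 ≈ 19.3598 mm.
Diagonal AOV on the new format = 2·arctan(19.3598 / (2 × 90.0070)) = 2·arctan(0.10755) ≈ 12.2767°.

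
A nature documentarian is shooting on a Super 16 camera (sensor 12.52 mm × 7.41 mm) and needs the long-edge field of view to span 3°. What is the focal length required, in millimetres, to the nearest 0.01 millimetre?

From α = 2·arctan(w/2f) we get f = w / (2·tan(α/2)).
With w = 12.52 mm and α/2 = 1.5°, tan(α/2) ≈ 0.02619, so f ≈ 12.52 / 0.05237 ≈ 239.0598 mm.

239.06 mm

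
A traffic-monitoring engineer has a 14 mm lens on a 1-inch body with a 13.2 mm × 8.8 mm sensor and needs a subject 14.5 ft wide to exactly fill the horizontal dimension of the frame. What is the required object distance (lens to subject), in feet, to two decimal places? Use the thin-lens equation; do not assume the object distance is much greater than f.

15.42 ft

W: 14.5 ft × 304.8 mm/ft = 4419.60 mm.
Magnification m = w/W = dᵢ/dₒ; combined with 1/f = 1/dₒ + 1/dᵢ this gives dₒ = f·(1 + W/w).
dₒ = 14 mm × (1 + 4419.6/13.2) = 14 × 335.8182 ≈ 4701.454 mm = 4701.454/304.8 ft = 15.4247 ft.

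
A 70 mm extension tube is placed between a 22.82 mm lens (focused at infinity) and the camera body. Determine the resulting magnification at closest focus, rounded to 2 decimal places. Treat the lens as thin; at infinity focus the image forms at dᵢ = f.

3.07×

The tube moves the image plane from f to f + e, so dᵢ = 22.82 + 70 = 92.82 mm. Focus is achieved when 1/f = 1/dₒ + 1/dᵢ, giving dₒ = 1/(1/f − 1/(f+e)).
Magnification m = dᵢ/dₒ = (f+e)·(1/f − 1/(f+e)) = e/f = 70/22.82 ≈ 3.0675.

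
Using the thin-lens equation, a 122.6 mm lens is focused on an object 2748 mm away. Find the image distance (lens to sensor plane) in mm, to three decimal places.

1/dᵢ = 1/f − 1/dₒ = 1/122.6 − 1/2748 = 0.0077927 mm⁻¹.
dᵢ = 1/0.0077927 ≈ 128.3251 mm.

128.325 mm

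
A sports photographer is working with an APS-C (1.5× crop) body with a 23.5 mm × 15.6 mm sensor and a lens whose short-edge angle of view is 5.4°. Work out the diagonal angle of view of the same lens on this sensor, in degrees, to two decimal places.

9.75°

From the short-edge AOV: f = 15.6 / (2·tan(2.7°)) = 15.6 / 0.09432 ≈ 165.3986 mm.
Sensor diagonal = √(23.5² + 15.6²) = √795.6100 ≈ 28.2066 mm.
Diagonal AOV = 2·arctan(28.2066 / (2 × 165.3986)) = 2·arctan(0.08527) ≈ 9.7475°.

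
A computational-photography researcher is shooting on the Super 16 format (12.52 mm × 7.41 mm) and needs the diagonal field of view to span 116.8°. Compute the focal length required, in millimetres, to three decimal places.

Sensor diagonal = √(12.52² + 7.41²) = √211.6585 ≈ 14.5485 mm.
From α = 2·arctan(d/2f) we get f = d / (2·tan(α/2)).
With d = 14.5485 mm and α/2 = 58.4°, tan(α/2) ≈ 1.62548, so f ≈ 14.5485 / 3.25095 ≈ 4.4751 mm.

4.475 mm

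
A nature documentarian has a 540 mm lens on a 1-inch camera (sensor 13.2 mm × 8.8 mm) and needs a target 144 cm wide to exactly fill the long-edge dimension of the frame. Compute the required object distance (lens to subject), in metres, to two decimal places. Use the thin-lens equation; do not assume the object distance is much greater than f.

W: 144 cm = 1440 mm.
Magnification m = w/W = dᵢ/dₒ; combined with 1/f = 1/dₒ + 1/dᵢ this gives dₒ = f·(1 + W/w).
dₒ = 540 mm × (1 + 1440/13.2) = 540 × 110.0909 ≈ 59449.091 mm = 59.4491 m.

59.45 m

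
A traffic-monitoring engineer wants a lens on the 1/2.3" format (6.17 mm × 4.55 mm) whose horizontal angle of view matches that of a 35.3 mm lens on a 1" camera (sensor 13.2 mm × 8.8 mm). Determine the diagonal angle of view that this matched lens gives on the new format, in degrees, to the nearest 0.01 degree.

26.16°

Equal horizontal AOV ⇒ f₂ = f₁ · 6.17/13.2 = 35.3 × 0.46742 ≈ 16.5001 mm.
Sensor diagonal = √(6.17² + 4.55²) = √58.7714 ≈ 7.6663 mm.
Diagonal AOV on the new format = 2·arctan(7.6663 / (2 × 16.5001)) = 2·arctan(0.23231) ≈ 26.1568°.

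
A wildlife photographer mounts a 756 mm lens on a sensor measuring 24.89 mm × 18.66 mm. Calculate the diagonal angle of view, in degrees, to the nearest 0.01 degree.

Sensor diagonal = √(24.89² + 18.66²) = √967.7077 ≈ 31.1080 mm.
Angle of view α = 2·arctan(d/2f) with d = 31.1080 mm and f = 756 mm.
d/2f = 0.02057; arctan(0.02057) ≈ 1.1786°, so α ≈ 2.3573°.

2.36°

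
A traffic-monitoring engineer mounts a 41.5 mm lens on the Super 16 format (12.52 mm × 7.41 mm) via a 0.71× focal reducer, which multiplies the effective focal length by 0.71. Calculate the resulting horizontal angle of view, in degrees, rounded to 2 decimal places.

23.99°

Effective focal length f = 41.5 × 0.71 = 29.465 mm.
α = 2·arctan(12.52 / (2 × 29.465)) = 2·arctan(0.21246) ≈ 23.9889°.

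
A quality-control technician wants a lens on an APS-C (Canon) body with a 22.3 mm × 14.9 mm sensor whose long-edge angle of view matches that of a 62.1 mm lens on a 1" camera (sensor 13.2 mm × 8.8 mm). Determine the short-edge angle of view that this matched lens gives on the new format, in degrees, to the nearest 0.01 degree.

8.12°

Equal long-edge AOV ⇒ f₂ = f₁ · 22.3/13.2 = 62.1 × 1.68939 ≈ 104.9114 mm.
Short-edge AOV on the new format = 2·arctan(14.9 / (2 × 104.9114)) = 2·arctan(0.07101) ≈ 8.1238°.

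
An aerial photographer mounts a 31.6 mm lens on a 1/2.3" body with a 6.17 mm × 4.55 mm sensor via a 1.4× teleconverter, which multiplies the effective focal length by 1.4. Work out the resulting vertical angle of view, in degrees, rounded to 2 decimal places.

Effective focal length f = 31.6 × 1.4 = 44.24 mm.
α = 2·arctan(4.55 / (2 × 44.24)) = 2·arctan(0.05142) ≈ 5.8876°.

5.89°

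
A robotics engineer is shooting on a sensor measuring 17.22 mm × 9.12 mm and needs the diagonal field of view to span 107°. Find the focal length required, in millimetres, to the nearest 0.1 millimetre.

7.2 mm

Sensor diagonal = √(17.22² + 9.12²) = √379.7028 ≈ 19.4860 mm.
From α = 2·arctan(d/2f) we get f = d / (2·tan(α/2)).
With d = 19.4860 mm and α/2 = 53.5°, tan(α/2) ≈ 1.35142, so f ≈ 19.4860 / 2.70284 ≈ 7.2094 mm.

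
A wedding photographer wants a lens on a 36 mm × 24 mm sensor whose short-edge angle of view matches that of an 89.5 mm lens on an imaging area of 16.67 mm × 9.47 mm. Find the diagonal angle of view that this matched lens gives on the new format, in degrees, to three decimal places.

Equal short-edge AOV ⇒ f₂ = f₁ · 24/9.47 = 89.5 × 2.53432 ≈ 226.8215 mm.
Sensor diagonal = √(36² + 24²) = √1872.0000 ≈ 43.2666 mm.
Diagonal AOV on the new format = 2·arctan(43.2666 / (2 × 226.8215)) = 2·arctan(0.09538) ≈ 10.8963°.

10.896°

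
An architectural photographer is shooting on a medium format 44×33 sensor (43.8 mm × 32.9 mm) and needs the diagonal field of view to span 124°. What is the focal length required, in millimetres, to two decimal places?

14.56 mm

Sensor diagonal = √(43.8² + 32.9²) = √3000.8500 ≈ 54.7800 mm.
From α = 2·arctan(d/2f) we get f = d / (2·tan(α/2)).
With d = 54.7800 mm and α/2 = 62°, tan(α/2) ≈ 1.88073, so f ≈ 54.7800 / 3.76145 ≈ 14.5635 mm.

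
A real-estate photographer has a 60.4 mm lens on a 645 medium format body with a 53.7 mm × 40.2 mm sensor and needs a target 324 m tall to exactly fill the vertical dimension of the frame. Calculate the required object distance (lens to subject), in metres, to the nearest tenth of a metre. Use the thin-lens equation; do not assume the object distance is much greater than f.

486.9 m

W: 324 m = 324000 mm.
Magnification m = h/W = dᵢ/dₒ; combined with 1/f = 1/dₒ + 1/dᵢ this gives dₒ = f·(1 + W/h).
dₒ = 60.4 mm × (1 + 324000/40.2) = 60.4 × 8060.7015 ≈ 486866.370 mm = 486.866 m.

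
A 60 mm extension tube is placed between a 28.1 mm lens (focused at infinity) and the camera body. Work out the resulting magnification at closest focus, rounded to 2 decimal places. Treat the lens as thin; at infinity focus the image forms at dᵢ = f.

The tube moves the image plane from f to f + e, so dᵢ = 28.1 + 60 = 88.1 mm. Focus is achieved when 1/f = 1/dₒ + 1/dᵢ, giving dₒ = 1/(1/f − 1/(f+e)).
Magnification m = dᵢ/dₒ = (f+e)·(1/f − 1/(f+e)) = e/f = 60/28.1 ≈ 2.1352.

2.14×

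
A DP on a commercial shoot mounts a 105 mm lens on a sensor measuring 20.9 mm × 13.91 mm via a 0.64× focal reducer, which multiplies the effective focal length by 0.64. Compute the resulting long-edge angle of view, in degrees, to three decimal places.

17.678°

Effective focal length f = 105 × 0.64 = 67.2 mm.
α = 2·arctan(20.9 / (2 × 67.2)) = 2·arctan(0.15551) ≈ 17.6781°.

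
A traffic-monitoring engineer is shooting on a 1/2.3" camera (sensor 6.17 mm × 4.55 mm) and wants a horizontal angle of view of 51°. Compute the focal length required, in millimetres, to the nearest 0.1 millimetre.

6.5 mm

From α = 2·arctan(w/2f) we get f = w / (2·tan(α/2)).
With w = 6.17 mm and α/2 = 25.5°, tan(α/2) ≈ 0.47698, so f ≈ 6.17 / 0.95395 ≈ 6.4678 mm.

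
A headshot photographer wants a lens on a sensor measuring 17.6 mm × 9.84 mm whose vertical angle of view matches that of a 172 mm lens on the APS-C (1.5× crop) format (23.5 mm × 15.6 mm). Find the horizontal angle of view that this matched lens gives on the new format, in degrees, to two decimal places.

Equal vertical AOV ⇒ f₂ = f₁ · 9.84/15.6 = 172 × 0.63077 ≈ 108.4923 mm.
Horizontal AOV on the new format = 2·arctan(17.6 / (2 × 108.4923)) = 2·arctan(0.08111) ≈ 9.2744°.

9.27°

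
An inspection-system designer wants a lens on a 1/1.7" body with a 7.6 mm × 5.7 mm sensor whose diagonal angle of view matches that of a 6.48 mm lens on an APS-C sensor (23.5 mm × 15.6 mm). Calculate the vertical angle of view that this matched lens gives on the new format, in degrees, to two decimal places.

Sensor diagonal = √(23.5² + 15.6²) = √795.6100 ≈ 28.2066 mm.
Sensor diagonal = √(7.6² + 5.7²) = √90.2500 ≈ 9.5000 mm.
Equal diagonal AOV ⇒ f₂ = f₁ · 9.5000/28.2066 = 6.48 × 0.33680 ≈ 2.1825 mm.
Vertical AOV on the new format = 2·arctan(5.7 / (2 × 2.1825)) = 2·arctan(1.30586) ≈ 105.1117°.

105.11°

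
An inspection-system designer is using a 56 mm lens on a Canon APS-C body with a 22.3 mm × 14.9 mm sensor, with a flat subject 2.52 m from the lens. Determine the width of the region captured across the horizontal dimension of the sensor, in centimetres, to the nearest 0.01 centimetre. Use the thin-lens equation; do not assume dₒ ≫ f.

dₒ: 2.52 m = 2520 mm.
Similar triangles through the lens centre give W/dₒ = w/dᵢ; with 1/f = 1/dₒ + 1/dᵢ this gives W = w·(dₒ − f)/f.
W = 22.3 mm × (2520 − 56) / 56 = 22.3 × 44.0000 ≈ 981.200 mm = 98.12 cm.

98.12 cm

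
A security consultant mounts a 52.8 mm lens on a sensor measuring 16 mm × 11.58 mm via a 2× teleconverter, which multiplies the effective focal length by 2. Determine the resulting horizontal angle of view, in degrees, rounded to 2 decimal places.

Effective focal length f = 52.8 × 2 = 105.6 mm.
α = 2·arctan(16 / (2 × 105.6)) = 2·arctan(0.07576) ≈ 8.6646°.

8.66°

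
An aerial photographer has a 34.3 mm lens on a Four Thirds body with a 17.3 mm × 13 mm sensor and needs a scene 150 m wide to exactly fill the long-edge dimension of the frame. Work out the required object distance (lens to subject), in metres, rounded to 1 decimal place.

W: 150 m = 150000 mm.
Magnification m = w/W = dᵢ/dₒ; combined with 1/f = 1/dₒ + 1/dᵢ this gives dₒ = f·(1 + W/w).
dₒ = 34.3 mm × (1 + 150000/17.3) = 34.3 × 8671.5202 ≈ 297433.144 mm = 297.433 m.

297.4 m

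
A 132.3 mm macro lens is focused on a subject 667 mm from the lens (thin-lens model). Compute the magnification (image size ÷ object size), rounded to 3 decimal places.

Thin lens: 1/f = 1/dₒ + 1/dᵢ → 1/dᵢ = 1/132.3 − 1/667 = 0.0060593 mm⁻¹, so dᵢ ≈ 165.0348 mm.
Magnification m = dᵢ/dₒ = 165.0348/667 ≈ 0.24743.

0.247×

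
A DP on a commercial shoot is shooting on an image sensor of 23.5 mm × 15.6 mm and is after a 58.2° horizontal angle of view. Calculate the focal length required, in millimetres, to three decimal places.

21.111 mm

From α = 2·arctan(w/2f) we get f = w / (2·tan(α/2)).
With w = 23.5 mm and α/2 = 29.1°, tan(α/2) ≈ 0.55659, so f ≈ 23.5 / 1.11319 ≈ 21.1106 mm.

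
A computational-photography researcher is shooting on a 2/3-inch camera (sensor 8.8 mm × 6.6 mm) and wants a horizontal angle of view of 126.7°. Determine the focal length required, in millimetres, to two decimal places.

2.21 mm

From α = 2·arctan(w/2f) we get f = w / (2·tan(α/2)).
With w = 8.8 mm and α/2 = 63.35°, tan(α/2) ≈ 1.99261, so f ≈ 8.8 / 3.98522 ≈ 2.2082 mm.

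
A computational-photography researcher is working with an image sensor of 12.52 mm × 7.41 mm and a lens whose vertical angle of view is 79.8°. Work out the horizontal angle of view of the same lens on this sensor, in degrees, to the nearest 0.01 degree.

From the vertical AOV: f = 7.41 / (2·tan(39.9°)) = 7.41 / 1.67226 ≈ 4.4311 mm.
Horizontal AOV = 2·arctan(12.52 / (2 × 4.4311)) = 2·arctan(1.41273) ≈ 109.4146°.

109.41°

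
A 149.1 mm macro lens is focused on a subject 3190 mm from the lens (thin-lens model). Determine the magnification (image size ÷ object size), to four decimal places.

0.0490×

Thin lens: 1/f = 1/dₒ + 1/dᵢ → 1/dᵢ = 1/149.1 − 1/3190 = 0.0063934 mm⁻¹, so dᵢ ≈ 156.4106 mm.
Magnification m = dᵢ/dₒ = 156.4106/3190 ≈ 0.04903.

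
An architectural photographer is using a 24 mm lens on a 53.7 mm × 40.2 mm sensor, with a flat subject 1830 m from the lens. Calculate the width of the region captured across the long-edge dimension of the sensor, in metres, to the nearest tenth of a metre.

4094.6 m

dₒ: 1830 m = 1.83e+06 mm.
Similar triangles through the lens centre give W/dₒ = w/dᵢ; with 1/f = 1/dₒ + 1/dᵢ this gives W = w·(dₒ − f)/f.
W = 53.7 mm × (1.83e+06 − 24) / 24 = 53.7 × 76249.0000 ≈ 4094571.300 mm = 4094.57 m.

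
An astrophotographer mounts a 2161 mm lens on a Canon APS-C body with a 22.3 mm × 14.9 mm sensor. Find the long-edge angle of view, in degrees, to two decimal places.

0.59°

Angle of view α = 2·arctan(w/2f) with w = 22.3 mm and f = 2161 mm.
w/2f = 0.00516; arctan(0.00516) ≈ 0.2956°, so α ≈ 0.5912°.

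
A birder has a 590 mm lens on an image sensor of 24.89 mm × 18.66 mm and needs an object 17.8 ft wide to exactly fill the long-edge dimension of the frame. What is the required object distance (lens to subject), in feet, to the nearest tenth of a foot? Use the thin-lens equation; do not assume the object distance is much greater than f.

W: 17.8 ft × 304.8 mm/ft = 5425.44 mm.
Magnification m = w/W = dᵢ/dₒ; combined with 1/f = 1/dₒ + 1/dᵢ this gives dₒ = f·(1 + W/w).
dₒ = 590 mm × (1 + 5425.44/24.89) = 590 × 218.9767 ≈ 129196.247 mm = 129196.247/304.8 ft = 423.872 ft.

423.9 ft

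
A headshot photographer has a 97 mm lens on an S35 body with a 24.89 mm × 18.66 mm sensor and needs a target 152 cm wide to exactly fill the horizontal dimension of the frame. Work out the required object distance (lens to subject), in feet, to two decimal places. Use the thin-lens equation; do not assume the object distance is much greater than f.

19.75 ft

W: 152 cm = 1520 mm.
Magnification m = w/W = dᵢ/dₒ; combined with 1/f = 1/dₒ + 1/dᵢ this gives dₒ = f·(1 + W/w).
dₒ = 97 mm × (1 + 1520/24.89) = 97 × 62.0687 ≈ 6020.664 mm = 6020.664/304.8 ft = 19.7528 ft.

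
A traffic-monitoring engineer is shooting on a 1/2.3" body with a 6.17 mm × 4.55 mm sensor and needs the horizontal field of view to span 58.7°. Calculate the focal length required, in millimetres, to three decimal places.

From α = 2·arctan(w/2f) we get f = w / (2·tan(α/2)).
With w = 6.17 mm and α/2 = 29.35°, tan(α/2) ≈ 0.56232, so f ≈ 6.17 / 1.12464 ≈ 5.4862 mm.

5.486 mm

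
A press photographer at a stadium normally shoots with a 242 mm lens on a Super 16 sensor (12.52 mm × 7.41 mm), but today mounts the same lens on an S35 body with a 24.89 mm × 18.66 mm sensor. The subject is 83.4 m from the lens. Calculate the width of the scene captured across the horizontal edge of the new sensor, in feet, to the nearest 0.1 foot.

28.1 ft

The focal length stays 242 mm; the relevant sensor dimension is now w = 24.89 mm. Object distance dₒ = 83.4 m = 83400 mm.
Thin-lens field width W = w·(dₒ − f)/f = 24.89 × (83400 − 242)/242 ≈ 8552.903 mm = 8552.903/304.8 ft = 28.0607 ft.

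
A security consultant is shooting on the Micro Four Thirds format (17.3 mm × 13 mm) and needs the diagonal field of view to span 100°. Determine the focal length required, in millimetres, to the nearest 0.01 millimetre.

Sensor diagonal = √(17.3² + 13²) = √468.2900 ≈ 21.6400 mm.
From α = 2·arctan(d/2f) we get f = d / (2·tan(α/2)).
With d = 21.6400 mm and α/2 = 50°, tan(α/2) ≈ 1.19175, so f ≈ 21.6400 / 2.38351 ≈ 9.0791 mm.

9.08 mm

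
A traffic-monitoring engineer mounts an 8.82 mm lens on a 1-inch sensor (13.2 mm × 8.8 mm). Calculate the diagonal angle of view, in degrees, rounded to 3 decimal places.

Sensor diagonal = √(13.2² + 8.8²) = √251.6800 ≈ 15.8644 mm.
Angle of view α = 2·arctan(d/2f) with d = 15.8644 mm and f = 8.82 mm.
d/2f = 0.89934; arctan(0.89934) ≈ 41.9664°, so α ≈ 83.9329°.

83.933°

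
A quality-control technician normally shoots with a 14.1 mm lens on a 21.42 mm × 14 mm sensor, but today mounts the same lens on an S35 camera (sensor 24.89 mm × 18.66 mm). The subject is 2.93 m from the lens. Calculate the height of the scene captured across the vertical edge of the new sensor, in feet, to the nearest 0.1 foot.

The focal length stays 14.1 mm; the relevant sensor dimension is now h = 18.66 mm. Object distance dₒ = 2.93 m = 2930 mm.
Thin-lens field height W = h·(dₒ − f)/f = 18.66 × (2930 − 14.1)/14.1 ≈ 3858.914 mm = 3858.914/304.8 ft = 12.6605 ft.

12.7 ft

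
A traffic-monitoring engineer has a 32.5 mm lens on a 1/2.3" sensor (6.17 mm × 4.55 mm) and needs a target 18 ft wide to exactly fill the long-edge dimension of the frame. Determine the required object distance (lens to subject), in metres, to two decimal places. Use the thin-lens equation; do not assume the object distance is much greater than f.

28.93 m

W: 18 ft × 304.8 mm/ft = 5486.40 mm.
Magnification m = w/W = dᵢ/dₒ; combined with 1/f = 1/dₒ + 1/dᵢ this gives dₒ = f·(1 + W/w).
dₒ = 32.5 mm × (1 + 5486.4/6.17) = 32.5 × 890.2058 ≈ 28931.689 mm = 28.9317 m.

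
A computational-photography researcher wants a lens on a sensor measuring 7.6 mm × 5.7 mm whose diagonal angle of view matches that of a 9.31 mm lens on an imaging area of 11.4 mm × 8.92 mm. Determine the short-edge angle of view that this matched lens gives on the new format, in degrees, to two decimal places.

Sensor diagonal = √(11.4² + 8.92²) = √209.5264 ≈ 14.4750 mm.
Sensor diagonal = √(7.6² + 5.7²) = √90.2500 ≈ 9.5000 mm.
Equal diagonal AOV ⇒ f₂ = f₁ · 9.5000/14.4750 = 9.31 × 0.65630 ≈ 6.1102 mm.
Short-edge AOV on the new format = 2·arctan(5.7 / (2 × 6.1102)) = 2·arctan(0.46643) ≈ 50.0120°.

50.01°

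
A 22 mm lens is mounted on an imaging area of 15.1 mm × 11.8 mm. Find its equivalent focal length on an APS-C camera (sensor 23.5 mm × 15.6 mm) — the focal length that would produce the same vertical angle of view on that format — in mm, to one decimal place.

Equal angle of view means equal height/f ratio, so f₂ = f₁ · (height₂/height₁) = 22 × 15.6/11.8.
f₂ = 22 × 1.32203 ≈ 29.085 mm.

29.1 mm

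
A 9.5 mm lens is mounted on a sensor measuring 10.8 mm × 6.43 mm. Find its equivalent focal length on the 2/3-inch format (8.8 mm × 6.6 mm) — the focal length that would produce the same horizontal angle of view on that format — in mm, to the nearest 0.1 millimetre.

Equal angle of view means equal width/f ratio, so f₂ = f₁ · (width₂/width₁) = 9.5 × 8.8/10.8.
f₂ = 9.5 × 0.81481 ≈ 7.741 mm.

7.7 mm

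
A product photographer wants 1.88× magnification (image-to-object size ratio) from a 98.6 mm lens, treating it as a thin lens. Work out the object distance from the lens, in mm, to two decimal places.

151.05 mm

With m = dᵢ/dₒ and 1/f = 1/dₒ + 1/dᵢ, substituting dᵢ = m·dₒ gives 1/f = (1 + 1/m)/dₒ, hence dₒ = f·(1 + 1/m).
dₒ = 98.6 × (1 + 1/1.88) = 98.6 × 1.53191 ≈ 151.047 mm.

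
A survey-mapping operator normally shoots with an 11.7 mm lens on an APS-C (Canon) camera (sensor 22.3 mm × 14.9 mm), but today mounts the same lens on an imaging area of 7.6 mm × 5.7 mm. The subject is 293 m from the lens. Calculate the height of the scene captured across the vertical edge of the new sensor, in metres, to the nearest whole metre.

143 m

The focal length stays 11.7 mm; the relevant sensor dimension is now h = 5.7 mm. Object distance dₒ = 293 m = 293000 mm.
Thin-lens field height W = h·(dₒ − f)/f = 5.7 × (293000 − 11.7)/11.7 ≈ 142737.890 mm = 142.738 m.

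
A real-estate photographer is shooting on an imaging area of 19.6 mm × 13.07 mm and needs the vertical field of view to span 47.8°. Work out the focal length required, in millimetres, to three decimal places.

14.747 mm

From α = 2·arctan(h/2f) we get f = h / (2·tan(α/2)).
With h = 13.07 mm and α/2 = 23.9°, tan(α/2) ≈ 0.44314, so f ≈ 13.07 / 0.88628 ≈ 14.7471 mm.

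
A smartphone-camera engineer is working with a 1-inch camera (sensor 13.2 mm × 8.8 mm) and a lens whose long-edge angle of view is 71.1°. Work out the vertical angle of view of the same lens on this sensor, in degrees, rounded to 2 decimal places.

From the long-edge AOV: f = 13.2 / (2·tan(35.55°)) = 13.2 / 1.42922 ≈ 9.2358 mm.
Vertical AOV = 2·arctan(8.8 / (2 × 9.2358)) = 2·arctan(0.47641) ≈ 50.9469°.

50.95°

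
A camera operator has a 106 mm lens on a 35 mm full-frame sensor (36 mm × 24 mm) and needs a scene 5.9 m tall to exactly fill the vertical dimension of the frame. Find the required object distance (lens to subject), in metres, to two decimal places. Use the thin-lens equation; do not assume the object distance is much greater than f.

26.16 m

W: 5.9 m = 5900 mm.
Magnification m = h/W = dᵢ/dₒ; combined with 1/f = 1/dₒ + 1/dᵢ this gives dₒ = f·(1 + W/h).
dₒ = 106 mm × (1 + 5900/24) = 106 × 246.8333 ≈ 26164.333 mm = 26.1643 m.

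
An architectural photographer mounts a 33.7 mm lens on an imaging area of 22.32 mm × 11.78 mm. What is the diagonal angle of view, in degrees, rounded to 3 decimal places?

Sensor diagonal = √(22.32² + 11.78²) = √636.9508 ≈ 25.2379 mm.
Angle of view α = 2·arctan(d/2f) with d = 25.2379 mm and f = 33.7 mm.
d/2f = 0.37445; arctan(0.37445) ≈ 20.5284°, so α ≈ 41.0568°.

41.057°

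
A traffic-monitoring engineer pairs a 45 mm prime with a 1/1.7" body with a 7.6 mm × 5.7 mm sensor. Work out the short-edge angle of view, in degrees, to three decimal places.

7.248°

Angle of view α = 2·arctan(h/2f) with h = 5.7 mm and f = 45 mm.
h/2f = 0.06333; arctan(0.06333) ≈ 3.6239°, so α ≈ 7.2478°.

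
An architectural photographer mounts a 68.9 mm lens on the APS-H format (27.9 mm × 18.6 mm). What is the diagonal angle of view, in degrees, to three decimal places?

Sensor diagonal = √(27.9² + 18.6²) = √1124.3700 ≈ 33.5316 mm.
Angle of view α = 2·arctan(d/2f) with d = 33.5316 mm and f = 68.9 mm.
d/2f = 0.24334; arctan(0.24334) ≈ 13.6763°, so α ≈ 27.3526°.

27.353°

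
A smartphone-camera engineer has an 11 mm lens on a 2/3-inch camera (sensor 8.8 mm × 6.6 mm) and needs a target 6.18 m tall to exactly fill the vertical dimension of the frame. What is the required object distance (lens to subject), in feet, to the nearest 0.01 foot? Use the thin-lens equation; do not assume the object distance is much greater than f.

W: 6.18 m = 6180 mm.
Magnification m = h/W = dᵢ/dₒ; combined with 1/f = 1/dₒ + 1/dᵢ this gives dₒ = f·(1 + W/h).
dₒ = 11 mm × (1 + 6180/6.6) = 11 × 937.3636 ≈ 10311.000 mm = 10311.000/304.8 ft = 33.8287 ft.

33.83 ft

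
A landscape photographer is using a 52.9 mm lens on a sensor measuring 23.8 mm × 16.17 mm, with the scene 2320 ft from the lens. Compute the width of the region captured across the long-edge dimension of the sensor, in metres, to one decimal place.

dₒ: 2320 ft × 304.8 mm/ft = 707135.98 mm.
Similar triangles through the lens centre give W/dₒ = w/dᵢ; with 1/f = 1/dₒ + 1/dᵢ this gives W = w·(dₒ − f)/f.
W = 23.8 mm × (707136 − 52.9) / 52.9 = 23.8 × 13366.4098 ≈ 318120.553 mm = 318.121 m.

318.1 m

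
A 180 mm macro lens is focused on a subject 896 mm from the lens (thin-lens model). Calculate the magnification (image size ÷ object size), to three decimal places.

0.251×

Thin lens: 1/f = 1/dₒ + 1/dᵢ → 1/dᵢ = 1/180 − 1/896 = 0.0044395 mm⁻¹, so dᵢ ≈ 225.2514 mm.
Magnification m = dᵢ/dₒ = 225.2514/896 ≈ 0.25140.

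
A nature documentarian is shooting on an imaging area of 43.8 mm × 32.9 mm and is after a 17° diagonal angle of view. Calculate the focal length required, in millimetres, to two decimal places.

Sensor diagonal = √(43.8² + 32.9²) = √3000.8500 ≈ 54.7800 mm.
From α = 2·arctan(d/2f) we get f = d / (2·tan(α/2)).
With d = 54.7800 mm and α/2 = 8.5°, tan(α/2) ≈ 0.14945, so f ≈ 54.7800 / 0.29890 ≈ 183.2708 mm.

183.27 mm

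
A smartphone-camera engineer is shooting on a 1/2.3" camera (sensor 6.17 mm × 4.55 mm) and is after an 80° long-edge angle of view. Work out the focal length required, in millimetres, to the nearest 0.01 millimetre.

From α = 2·arctan(w/2f) we get f = w / (2·tan(α/2)).
With w = 6.17 mm and α/2 = 40°, tan(α/2) ≈ 0.83910, so f ≈ 6.17 / 1.67820 ≈ 3.6766 mm.

3.68 mm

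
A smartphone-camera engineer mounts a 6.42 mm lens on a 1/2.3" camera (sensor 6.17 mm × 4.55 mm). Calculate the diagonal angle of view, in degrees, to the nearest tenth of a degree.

Sensor diagonal = √(6.17² + 4.55²) = √58.7714 ≈ 7.6663 mm.
Angle of view α = 2·arctan(d/2f) with d = 7.6663 mm and f = 6.42 mm.
d/2f = 0.59706; arctan(0.59706) ≈ 30.8397°, so α ≈ 61.6795°.

61.7°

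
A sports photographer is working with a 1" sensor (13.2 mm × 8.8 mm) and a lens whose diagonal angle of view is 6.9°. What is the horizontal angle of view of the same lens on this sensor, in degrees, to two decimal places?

5.74°

Sensor diagonal = √(13.2² + 8.8²) = √251.6800 ≈ 15.8644 mm.
From the diagonal AOV: f = 15.8644 / (2·tan(3.45°)) = 15.8644 / 0.12057 ≈ 131.5748 mm.
Horizontal AOV = 2·arctan(13.2 / (2 × 131.5748)) = 2·arctan(0.05016) ≈ 5.7433°.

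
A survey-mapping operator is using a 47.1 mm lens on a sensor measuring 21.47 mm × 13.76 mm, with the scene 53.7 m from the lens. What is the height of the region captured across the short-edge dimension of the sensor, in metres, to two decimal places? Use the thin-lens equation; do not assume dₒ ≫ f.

15.67 m

dₒ: 53.7 m = 53700 mm.
Similar triangles through the lens centre give W/dₒ = h/dᵢ; with 1/f = 1/dₒ + 1/dᵢ this gives W = h·(dₒ − f)/f.
W = 13.76 mm × (53700 − 47.1) / 47.1 = 13.76 × 1139.1274 ≈ 15674.393 mm = 15.6744 m.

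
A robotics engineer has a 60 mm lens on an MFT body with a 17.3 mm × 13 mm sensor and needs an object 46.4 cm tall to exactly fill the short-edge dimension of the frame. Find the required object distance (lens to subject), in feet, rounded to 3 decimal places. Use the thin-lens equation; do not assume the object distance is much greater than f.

7.223 ft

W: 46.4 cm = 464 mm.
Magnification m = h/W = dᵢ/dₒ; combined with 1/f = 1/dₒ + 1/dᵢ this gives dₒ = f·(1 + W/h).
dₒ = 60 mm × (1 + 464/13) = 60 × 36.6923 ≈ 2201.538 mm = 2201.538/304.8 ft = 7.2229 ft.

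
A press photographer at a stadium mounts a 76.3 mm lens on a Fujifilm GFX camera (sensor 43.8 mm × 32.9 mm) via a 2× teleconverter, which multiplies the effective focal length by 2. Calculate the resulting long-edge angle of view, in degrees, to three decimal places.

Effective focal length f = 76.3 × 2 = 152.6 mm.
α = 2·arctan(43.8 / (2 × 152.6)) = 2·arctan(0.14351) ≈ 16.3338°.

16.334°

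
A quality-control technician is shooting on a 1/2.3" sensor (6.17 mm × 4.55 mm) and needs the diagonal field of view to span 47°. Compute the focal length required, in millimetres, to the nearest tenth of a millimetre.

8.8 mm

Sensor diagonal = √(6.17² + 4.55²) = √58.7714 ≈ 7.6663 mm.
From α = 2·arctan(d/2f) we get f = d / (2·tan(α/2)).
With d = 7.6663 mm and α/2 = 23.5°, tan(α/2) ≈ 0.43481, so f ≈ 7.6663 / 0.86962 ≈ 8.8156 mm.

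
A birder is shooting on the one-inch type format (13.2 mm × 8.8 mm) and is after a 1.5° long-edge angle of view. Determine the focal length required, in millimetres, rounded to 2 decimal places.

From α = 2·arctan(w/2f) we get f = w / (2·tan(α/2)).
With w = 13.2 mm and α/2 = 0.75°, tan(α/2) ≈ 0.01309, so f ≈ 13.2 / 0.02618 ≈ 504.1741 mm.

504.17 mm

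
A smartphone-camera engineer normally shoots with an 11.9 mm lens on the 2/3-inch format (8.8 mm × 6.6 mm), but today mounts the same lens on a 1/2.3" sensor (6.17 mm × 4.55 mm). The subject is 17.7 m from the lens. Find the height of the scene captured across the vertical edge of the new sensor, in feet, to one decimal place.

22.2 ft

The focal length stays 11.9 mm; the relevant sensor dimension is now h = 4.55 mm. Object distance dₒ = 17.7 m = 17700 mm.
Thin-lens field height W = h·(dₒ − f)/f = 4.55 × (17700 − 11.9)/11.9 ≈ 6763.097 mm = 6763.097/304.8 ft = 22.1886 ft.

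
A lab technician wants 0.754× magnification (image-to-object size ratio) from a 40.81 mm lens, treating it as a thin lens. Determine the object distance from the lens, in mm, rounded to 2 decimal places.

94.93 mm

With m = dᵢ/dₒ and 1/f = 1/dₒ + 1/dᵢ, substituting dᵢ = m·dₒ gives 1/f = (1 + 1/m)/dₒ, hence dₒ = f·(1 + 1/m).
dₒ = 40.81 × (1 + 1/0.754) = 40.81 × 2.32626 ≈ 94.935 mm.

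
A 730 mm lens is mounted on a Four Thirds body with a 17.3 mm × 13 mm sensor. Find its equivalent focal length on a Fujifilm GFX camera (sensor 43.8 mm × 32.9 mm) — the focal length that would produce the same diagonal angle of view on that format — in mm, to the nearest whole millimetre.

Sensor diagonal = √(17.3² + 13²) = √468.2900 ≈ 21.6400 mm.
Sensor diagonal = √(43.8² + 32.9²) = √3000.8500 ≈ 54.7800 mm.
Equal angle of view means equal diagonal/f ratio, so f₂ = f₁ · (diagonal₂/diagonal₁) = 730 × 54.7800/21.6400.
f₂ = 730 × 2.53142 ≈ 1847.939 mm.

1848 mm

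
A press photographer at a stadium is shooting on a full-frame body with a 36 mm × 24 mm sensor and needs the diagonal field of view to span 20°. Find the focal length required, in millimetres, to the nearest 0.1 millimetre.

Sensor diagonal = √(36² + 24²) = √1872.0000 ≈ 43.2666 mm.
From α = 2·arctan(d/2f) we get f = d / (2·tan(α/2)).
With d = 43.2666 mm and α/2 = 10°, tan(α/2) ≈ 0.17633, so f ≈ 43.2666 / 0.35265 ≈ 122.6886 mm.

122.7 mm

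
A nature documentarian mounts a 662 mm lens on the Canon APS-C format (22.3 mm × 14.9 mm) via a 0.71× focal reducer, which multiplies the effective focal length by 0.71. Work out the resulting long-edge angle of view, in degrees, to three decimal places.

Effective focal length f = 662 × 0.71 = 470.02 mm.
α = 2·arctan(22.3 / (2 × 470.02)) = 2·arctan(0.02372) ≈ 2.7179°.

2.718°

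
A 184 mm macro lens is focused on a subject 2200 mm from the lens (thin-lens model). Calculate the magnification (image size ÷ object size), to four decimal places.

0.0913×

Thin lens: 1/f = 1/dₒ + 1/dᵢ → 1/dᵢ = 1/184 − 1/2200 = 0.0049802 mm⁻¹, so dᵢ ≈ 200.7937 mm.
Magnification m = dᵢ/dₒ = 200.7937/2200 ≈ 0.09127.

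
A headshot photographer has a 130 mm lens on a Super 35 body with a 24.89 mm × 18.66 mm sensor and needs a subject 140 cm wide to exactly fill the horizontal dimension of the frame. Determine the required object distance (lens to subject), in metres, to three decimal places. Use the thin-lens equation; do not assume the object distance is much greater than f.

7.442 m

W: 140 cm = 1400 mm.
Magnification m = w/W = dᵢ/dₒ; combined with 1/f = 1/dₒ + 1/dᵢ this gives dₒ = f·(1 + W/w).
dₒ = 130 mm × (1 + 1400/24.89) = 130 × 57.2475 ≈ 7442.174 mm = 7.44217 m.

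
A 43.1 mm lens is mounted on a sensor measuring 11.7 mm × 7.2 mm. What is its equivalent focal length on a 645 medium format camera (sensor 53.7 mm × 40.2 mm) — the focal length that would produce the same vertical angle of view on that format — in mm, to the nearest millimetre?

Equal angle of view means equal height/f ratio, so f₂ = f₁ · (height₂/height₁) = 43.1 × 40.2/7.2.
f₂ = 43.1 × 5.58333 ≈ 240.642 mm.

241 mm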